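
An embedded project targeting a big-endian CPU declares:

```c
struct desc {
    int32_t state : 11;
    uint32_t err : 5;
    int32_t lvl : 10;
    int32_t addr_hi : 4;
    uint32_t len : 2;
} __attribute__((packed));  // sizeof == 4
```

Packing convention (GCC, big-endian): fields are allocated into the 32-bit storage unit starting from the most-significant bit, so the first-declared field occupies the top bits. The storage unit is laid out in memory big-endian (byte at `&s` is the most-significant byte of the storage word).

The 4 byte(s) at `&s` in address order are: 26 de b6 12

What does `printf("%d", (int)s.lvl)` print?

-296

[0]=0x26 [1]=0xde [2]=0xb6 [3]=0x12 (big-endian) → word 0x26deb612
state [21+:11] = (word>>21) & 0x7ff = 310
err [16+:5] = (word>>16) & 0x1f = 30
lvl [6+:10] = (word>>6) & 0x3ff = 728  ←
addr_hi [2+:4] = (word>>2) & 0xf = 4
len [0+:2] = (word>>0) & 0x3 = 2
lvl signed 10b, MSB=1: 728 - 1024 = -296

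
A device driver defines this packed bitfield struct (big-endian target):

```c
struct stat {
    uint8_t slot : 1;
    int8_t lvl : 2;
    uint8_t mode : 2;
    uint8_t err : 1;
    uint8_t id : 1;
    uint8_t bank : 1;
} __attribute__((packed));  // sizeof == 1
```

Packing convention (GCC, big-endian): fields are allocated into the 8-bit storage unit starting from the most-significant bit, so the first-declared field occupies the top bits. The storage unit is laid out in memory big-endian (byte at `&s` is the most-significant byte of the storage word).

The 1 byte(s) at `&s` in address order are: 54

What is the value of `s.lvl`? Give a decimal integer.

[0]=0x54 (big-endian) → word 0x54
slot:1 @ bit 7 → (0x54>>7)&0x1 = 0x0
lvl:2 @ bit 5 → (0x54>>5)&0x3 = 0x2  ←
mode:2 @ bit 3 → (0x54>>3)&0x3 = 0x2
err:1 @ bit 2 → (0x54>>2)&0x1 = 0x1
id:1 @ bit 1 → (0x54>>1)&0x1 = 0x0
bank:1 @ bit 0 → (0x54>>0)&0x1 = 0x0
lvl signed 2b, MSB=1: 2 - 4 = -2

-2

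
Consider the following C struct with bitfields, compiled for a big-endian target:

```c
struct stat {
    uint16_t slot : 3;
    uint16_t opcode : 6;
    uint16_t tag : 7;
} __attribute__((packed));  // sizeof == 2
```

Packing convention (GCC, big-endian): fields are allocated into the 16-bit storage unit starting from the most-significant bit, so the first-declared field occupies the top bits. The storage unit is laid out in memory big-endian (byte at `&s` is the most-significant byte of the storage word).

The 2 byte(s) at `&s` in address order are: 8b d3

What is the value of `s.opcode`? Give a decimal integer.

[0]=0x8b [1]=0xd3 (big-endian) → word 0x8bd3
slot [13+:3] = (word>>13) & 0x7 = 4
opcode [7+:6] = (word>>7) & 0x3f = 23  ←
tag [0+:7] = (word>>0) & 0x7f = 83

23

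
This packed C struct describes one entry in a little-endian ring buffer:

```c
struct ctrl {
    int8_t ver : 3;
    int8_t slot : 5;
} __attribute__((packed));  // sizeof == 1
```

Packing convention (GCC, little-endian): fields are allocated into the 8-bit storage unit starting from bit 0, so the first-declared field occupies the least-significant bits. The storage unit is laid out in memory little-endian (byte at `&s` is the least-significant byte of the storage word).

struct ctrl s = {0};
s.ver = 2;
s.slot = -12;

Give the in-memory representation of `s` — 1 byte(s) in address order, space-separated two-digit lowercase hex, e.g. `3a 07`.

a2

[0+:3] ver=2 & 0x7 = 0x2; word=0x02
[3+:5] slot=-12 & 0x1f = 0x14; word=0xa2
word = 0xa2 → little-endian bytes:
  [0]=0xa2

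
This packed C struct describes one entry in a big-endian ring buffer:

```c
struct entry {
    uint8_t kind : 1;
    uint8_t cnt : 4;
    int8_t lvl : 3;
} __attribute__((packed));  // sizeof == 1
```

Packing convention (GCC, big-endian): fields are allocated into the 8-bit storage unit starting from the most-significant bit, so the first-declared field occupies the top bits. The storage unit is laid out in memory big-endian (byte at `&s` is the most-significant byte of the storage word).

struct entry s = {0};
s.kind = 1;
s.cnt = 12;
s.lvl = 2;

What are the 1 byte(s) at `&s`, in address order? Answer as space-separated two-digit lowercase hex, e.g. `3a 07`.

e2

kind:1 = 1 → 0x1 << 7 → word 0x80
cnt:4 = 12 → 0xc << 3 → word 0xe0
lvl:3 = 2 → 0x2 << 0 → word 0xe2
word = 0xe2 → big-endian bytes:
  [0]=0xe2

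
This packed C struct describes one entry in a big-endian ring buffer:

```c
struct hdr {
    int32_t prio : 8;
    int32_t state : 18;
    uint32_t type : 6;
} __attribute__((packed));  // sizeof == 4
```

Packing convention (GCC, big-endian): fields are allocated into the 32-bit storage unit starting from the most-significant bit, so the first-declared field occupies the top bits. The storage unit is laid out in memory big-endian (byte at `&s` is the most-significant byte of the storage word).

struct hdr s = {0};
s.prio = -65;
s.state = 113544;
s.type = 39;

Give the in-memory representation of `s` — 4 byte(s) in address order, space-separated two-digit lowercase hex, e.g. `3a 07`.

prio:8 = -65 → 0xbf << 24 → word 0xbf000000
state:18 = 113544 → 0x1bb88 << 6 → word 0xbf6ee200
type:6 = 39 → 0x27 << 0 → word 0xbf6ee227
word = 0xbf6ee227 → big-endian bytes:
  [0]=0xbf  [1]=0x6e  [2]=0xe2  [3]=0x27

bf 6e e2 27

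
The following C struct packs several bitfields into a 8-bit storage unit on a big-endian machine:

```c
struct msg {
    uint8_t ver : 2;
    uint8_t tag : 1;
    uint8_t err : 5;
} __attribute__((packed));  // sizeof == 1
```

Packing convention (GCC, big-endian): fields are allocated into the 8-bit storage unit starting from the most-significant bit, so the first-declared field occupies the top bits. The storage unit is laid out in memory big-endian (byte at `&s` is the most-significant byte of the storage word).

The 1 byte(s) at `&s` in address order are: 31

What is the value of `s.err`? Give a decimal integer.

[0]=0x31 (big-endian) → word 0x31
ver:2 @ bit 6 → (0x31>>6)&0x3 = 0x0
tag:1 @ bit 5 → (0x31>>5)&0x1 = 0x1
err:5 @ bit 0 → (0x31>>0)&0x1f = 0x11  ←

17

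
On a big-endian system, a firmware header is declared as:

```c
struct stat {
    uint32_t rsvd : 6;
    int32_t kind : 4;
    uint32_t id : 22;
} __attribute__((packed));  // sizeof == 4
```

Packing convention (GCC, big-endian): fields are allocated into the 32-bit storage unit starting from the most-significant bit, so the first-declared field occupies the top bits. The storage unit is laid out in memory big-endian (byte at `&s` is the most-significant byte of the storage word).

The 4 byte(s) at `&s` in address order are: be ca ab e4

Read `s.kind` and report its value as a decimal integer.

[0]=0xbe [1]=0xca [2]=0xab [3]=0xe4 (big-endian) → word 0xbecaabe4
rsvd:6 @ bit 26 → (0xbecaabe4>>26)&0x3f = 0x2f
kind:4 @ bit 22 → (0xbecaabe4>>22)&0xf = 0xb  ←
id:22 @ bit 0 → (0xbecaabe4>>0)&0x3fffff = 0xaabe4
kind signed 4b, MSB=1: 11 - 16 = -5

-5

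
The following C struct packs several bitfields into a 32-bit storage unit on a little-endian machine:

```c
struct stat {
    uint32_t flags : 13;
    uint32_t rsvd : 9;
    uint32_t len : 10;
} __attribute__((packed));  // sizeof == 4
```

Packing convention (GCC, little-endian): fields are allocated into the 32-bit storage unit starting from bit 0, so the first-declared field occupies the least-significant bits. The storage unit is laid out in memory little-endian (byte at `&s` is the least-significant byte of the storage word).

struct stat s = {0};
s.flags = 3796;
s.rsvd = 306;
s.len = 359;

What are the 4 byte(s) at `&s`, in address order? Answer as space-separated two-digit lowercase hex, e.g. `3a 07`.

d4 4e e6 59

[0+:13] flags=3796 & 0x1fff = 0xed4; word=0x00000ed4
[13+:9] rsvd=306 & 0x1ff = 0x132; word=0x00264ed4
[22+:10] len=359 & 0x3ff = 0x167; word=0x59e64ed4
word = 0x59e64ed4 → little-endian bytes:
  [0]=0xd4  [1]=0x4e  [2]=0xe6  [3]=0x59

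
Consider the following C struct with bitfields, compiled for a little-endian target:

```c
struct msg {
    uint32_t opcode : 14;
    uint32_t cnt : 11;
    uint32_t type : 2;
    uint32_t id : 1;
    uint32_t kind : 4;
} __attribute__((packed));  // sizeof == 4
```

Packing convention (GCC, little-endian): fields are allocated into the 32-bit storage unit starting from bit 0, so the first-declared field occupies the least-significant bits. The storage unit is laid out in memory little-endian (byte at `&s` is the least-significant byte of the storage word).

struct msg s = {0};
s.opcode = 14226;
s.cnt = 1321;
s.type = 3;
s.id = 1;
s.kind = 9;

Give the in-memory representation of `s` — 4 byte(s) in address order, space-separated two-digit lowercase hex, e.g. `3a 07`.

opcode:14 = 14226 → 0x3792 << 0 → word 0x00003792
cnt:11 = 1321 → 0x529 << 14 → word 0x014a7792
type:2 = 3 → 0x3 << 25 → word 0x074a7792
id:1 = 1 → 0x1 << 27 → word 0x0f4a7792
kind:4 = 9 → 0x9 << 28 → word 0x9f4a7792
word = 0x9f4a7792 → little-endian bytes:
  [0]=0x92  [1]=0x77  [2]=0x4a  [3]=0x9f

92 77 4a 9f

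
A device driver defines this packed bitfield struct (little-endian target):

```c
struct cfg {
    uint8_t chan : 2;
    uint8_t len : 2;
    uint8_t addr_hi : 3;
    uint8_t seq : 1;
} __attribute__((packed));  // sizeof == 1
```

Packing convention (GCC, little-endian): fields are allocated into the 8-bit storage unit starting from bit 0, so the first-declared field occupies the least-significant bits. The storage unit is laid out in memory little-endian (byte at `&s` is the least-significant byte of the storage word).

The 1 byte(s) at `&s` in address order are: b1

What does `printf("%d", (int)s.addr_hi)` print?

3

[0]=0xb1 (little-endian) → word 0xb1
chan:2 @ bit 0 → (0xb1>>0)&0x3 = 0x1
len:2 @ bit 2 → (0xb1>>2)&0x3 = 0x0
addr_hi:3 @ bit 4 → (0xb1>>4)&0x7 = 0x3  ←
seq:1 @ bit 7 → (0xb1>>7)&0x1 = 0x1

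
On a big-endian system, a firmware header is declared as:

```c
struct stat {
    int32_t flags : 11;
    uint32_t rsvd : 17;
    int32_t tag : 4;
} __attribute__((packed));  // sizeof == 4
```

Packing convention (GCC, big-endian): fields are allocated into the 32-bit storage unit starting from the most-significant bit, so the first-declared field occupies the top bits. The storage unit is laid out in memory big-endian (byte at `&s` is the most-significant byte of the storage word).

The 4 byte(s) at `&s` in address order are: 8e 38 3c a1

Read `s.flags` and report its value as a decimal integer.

-911

[0]=0x8e [1]=0x38 [2]=0x3c [3]=0xa1 (big-endian) → word 0x8e383ca1
flags:11 @ bit 21 → (0x8e383ca1>>21)&0x7ff = 0x471  ←
rsvd:17 @ bit 4 → (0x8e383ca1>>4)&0x1ffff = 0x183ca
tag:4 @ bit 0 → (0x8e383ca1>>0)&0xf = 0x1
flags signed 11b, MSB=1: 1137 - 2048 = -911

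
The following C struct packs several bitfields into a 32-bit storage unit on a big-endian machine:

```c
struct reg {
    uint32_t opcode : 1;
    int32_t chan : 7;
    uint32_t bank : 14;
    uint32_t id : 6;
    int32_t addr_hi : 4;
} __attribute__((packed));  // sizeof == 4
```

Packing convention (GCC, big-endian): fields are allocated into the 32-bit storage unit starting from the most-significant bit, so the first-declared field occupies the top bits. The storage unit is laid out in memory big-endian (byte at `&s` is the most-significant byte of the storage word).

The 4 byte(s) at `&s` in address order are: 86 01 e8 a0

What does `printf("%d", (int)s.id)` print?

[0]=0x86 [1]=0x01 [2]=0xe8 [3]=0xa0 (big-endian) → word 0x8601e8a0
opcode:1 @ bit 31 → (0x8601e8a0>>31)&0x1 = 0x1
chan:7 @ bit 24 → (0x8601e8a0>>24)&0x7f = 0x6
bank:14 @ bit 10 → (0x8601e8a0>>10)&0x3fff = 0x7a
id:6 @ bit 4 → (0x8601e8a0>>4)&0x3f = 0xa  ←
addr_hi:4 @ bit 0 → (0x8601e8a0>>0)&0xf = 0x0

10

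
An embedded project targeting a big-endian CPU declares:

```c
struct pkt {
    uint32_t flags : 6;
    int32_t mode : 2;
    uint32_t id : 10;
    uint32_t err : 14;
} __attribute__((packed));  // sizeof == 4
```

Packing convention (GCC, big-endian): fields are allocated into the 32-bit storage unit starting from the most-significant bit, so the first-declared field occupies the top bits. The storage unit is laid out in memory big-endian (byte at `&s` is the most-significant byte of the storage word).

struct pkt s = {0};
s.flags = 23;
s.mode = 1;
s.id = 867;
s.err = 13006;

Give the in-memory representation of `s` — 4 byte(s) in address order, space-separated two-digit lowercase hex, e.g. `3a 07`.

5d d8 f2 ce

flags:6 = 23 → 0x17 << 26 → word 0x5c000000
mode:2 = 1 → 0x1 << 24 → word 0x5d000000
id:10 = 867 → 0x363 << 14 → word 0x5dd8c000
err:14 = 13006 → 0x32ce << 0 → word 0x5dd8f2ce
word = 0x5dd8f2ce → big-endian bytes:
  [0]=0x5d  [1]=0xd8  [2]=0xf2  [3]=0xce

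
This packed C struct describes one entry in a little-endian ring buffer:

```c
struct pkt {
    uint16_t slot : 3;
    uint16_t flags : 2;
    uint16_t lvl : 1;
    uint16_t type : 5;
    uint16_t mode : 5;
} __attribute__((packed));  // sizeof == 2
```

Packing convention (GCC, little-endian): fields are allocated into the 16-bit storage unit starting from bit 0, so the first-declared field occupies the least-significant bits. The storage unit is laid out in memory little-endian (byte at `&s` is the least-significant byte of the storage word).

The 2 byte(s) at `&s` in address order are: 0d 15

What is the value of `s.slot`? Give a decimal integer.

5

[0]=0x0d [1]=0x15 (little-endian) → word 0x150d
slot:3 @ bit 0 → (0x150d>>0)&0x7 = 0x5  ←
flags:2 @ bit 3 → (0x150d>>3)&0x3 = 0x1
lvl:1 @ bit 5 → (0x150d>>5)&0x1 = 0x0
type:5 @ bit 6 → (0x150d>>6)&0x1f = 0x14
mode:5 @ bit 11 → (0x150d>>11)&0x1f = 0x2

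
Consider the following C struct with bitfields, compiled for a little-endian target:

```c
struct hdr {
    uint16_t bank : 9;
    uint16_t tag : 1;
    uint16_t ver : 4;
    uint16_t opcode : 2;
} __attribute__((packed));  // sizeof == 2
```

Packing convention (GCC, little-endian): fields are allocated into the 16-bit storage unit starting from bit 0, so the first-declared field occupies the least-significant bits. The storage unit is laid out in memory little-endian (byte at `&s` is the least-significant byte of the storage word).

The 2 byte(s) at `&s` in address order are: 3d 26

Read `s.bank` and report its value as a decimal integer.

[0]=0x3d [1]=0x26 (little-endian) → word 0x263d
bank:9 @ bit 0 → (0x263d>>0)&0x1ff = 0x3d  ←
tag:1 @ bit 9 → (0x263d>>9)&0x1 = 0x1
ver:4 @ bit 10 → (0x263d>>10)&0xf = 0x9
opcode:2 @ bit 14 → (0x263d>>14)&0x3 = 0x0

61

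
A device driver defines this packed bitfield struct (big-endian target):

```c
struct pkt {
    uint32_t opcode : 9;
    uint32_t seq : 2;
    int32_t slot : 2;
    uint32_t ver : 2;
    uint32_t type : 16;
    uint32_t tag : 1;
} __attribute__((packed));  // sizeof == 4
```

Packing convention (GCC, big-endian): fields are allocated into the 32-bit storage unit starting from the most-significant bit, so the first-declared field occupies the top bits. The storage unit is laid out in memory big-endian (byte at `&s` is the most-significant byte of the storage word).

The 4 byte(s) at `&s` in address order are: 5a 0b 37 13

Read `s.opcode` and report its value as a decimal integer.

180

[0]=0x5a [1]=0x0b [2]=0x37 [3]=0x13 (big-endian) → word 0x5a0b3713
opcode [23+:9] = (word>>23) & 0x1ff = 180  ←
seq [21+:2] = (word>>21) & 0x3 = 0
slot [19+:2] = (word>>19) & 0x3 = 1
ver [17+:2] = (word>>17) & 0x3 = 1
type [1+:16] = (word>>1) & 0xffff = 39817
tag [0+:1] = (word>>0) & 0x1 = 1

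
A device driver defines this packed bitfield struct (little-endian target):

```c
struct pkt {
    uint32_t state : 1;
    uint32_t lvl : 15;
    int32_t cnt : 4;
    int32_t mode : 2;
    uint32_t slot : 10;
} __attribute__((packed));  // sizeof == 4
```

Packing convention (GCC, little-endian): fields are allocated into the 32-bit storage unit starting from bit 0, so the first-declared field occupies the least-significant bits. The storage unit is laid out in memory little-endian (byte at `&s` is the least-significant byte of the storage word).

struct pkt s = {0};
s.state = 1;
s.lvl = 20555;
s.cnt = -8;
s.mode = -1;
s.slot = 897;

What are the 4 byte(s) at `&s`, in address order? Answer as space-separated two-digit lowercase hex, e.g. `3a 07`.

state:1 = 1 → 0x1 << 0 → word 0x00000001
lvl:15 = 20555 → 0x504b << 1 → word 0x0000a097
cnt:4 = -8 → 0x8 << 16 → word 0x0008a097
mode:2 = -1 → 0x3 << 20 → word 0x0038a097
slot:10 = 897 → 0x381 << 22 → word 0xe078a097
word = 0xe078a097 → little-endian bytes:
  [0]=0x97  [1]=0xa0  [2]=0x78  [3]=0xe0

97 a0 78 e0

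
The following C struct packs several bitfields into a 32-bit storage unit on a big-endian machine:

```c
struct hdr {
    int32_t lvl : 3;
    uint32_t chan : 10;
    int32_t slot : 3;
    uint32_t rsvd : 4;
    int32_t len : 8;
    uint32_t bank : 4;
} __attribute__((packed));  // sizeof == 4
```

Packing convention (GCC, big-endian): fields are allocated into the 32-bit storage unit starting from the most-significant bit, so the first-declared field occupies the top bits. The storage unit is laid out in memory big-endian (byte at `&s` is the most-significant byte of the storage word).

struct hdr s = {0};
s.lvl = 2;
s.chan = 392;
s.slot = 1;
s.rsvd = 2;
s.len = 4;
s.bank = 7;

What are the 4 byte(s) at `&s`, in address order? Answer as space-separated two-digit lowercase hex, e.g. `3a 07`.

lvl:3 = 2 → 0x2 << 29 → word 0x40000000
chan:10 = 392 → 0x188 << 19 → word 0x4c400000
slot:3 = 1 → 0x1 << 16 → word 0x4c410000
rsvd:4 = 2 → 0x2 << 12 → word 0x4c412000
len:8 = 4 → 0x4 << 4 → word 0x4c412040
bank:4 = 7 → 0x7 << 0 → word 0x4c412047
word = 0x4c412047 → big-endian bytes:
  [0]=0x4c  [1]=0x41  [2]=0x20  [3]=0x47

4c 41 20 47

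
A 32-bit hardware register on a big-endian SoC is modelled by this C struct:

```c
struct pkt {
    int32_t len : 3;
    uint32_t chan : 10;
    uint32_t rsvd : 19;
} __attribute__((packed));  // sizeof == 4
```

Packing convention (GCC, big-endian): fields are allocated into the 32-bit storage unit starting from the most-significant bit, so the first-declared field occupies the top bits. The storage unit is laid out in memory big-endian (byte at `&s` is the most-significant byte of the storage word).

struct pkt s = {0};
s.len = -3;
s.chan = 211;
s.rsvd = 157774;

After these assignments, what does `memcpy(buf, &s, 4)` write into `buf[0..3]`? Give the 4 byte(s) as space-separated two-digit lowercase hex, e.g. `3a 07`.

a6 9a 68 4e

len (3b) val=-3 bits=0x5 at bit 29: 0xa0000000
chan (10b) val=211 bits=0xd3 at bit 19: 0xa6980000
rsvd (19b) val=157774 bits=0x2684e at bit 0: 0xa69a684e
word = 0xa69a684e → big-endian bytes:
  [0]=0xa6  [1]=0x9a  [2]=0x68  [3]=0x4e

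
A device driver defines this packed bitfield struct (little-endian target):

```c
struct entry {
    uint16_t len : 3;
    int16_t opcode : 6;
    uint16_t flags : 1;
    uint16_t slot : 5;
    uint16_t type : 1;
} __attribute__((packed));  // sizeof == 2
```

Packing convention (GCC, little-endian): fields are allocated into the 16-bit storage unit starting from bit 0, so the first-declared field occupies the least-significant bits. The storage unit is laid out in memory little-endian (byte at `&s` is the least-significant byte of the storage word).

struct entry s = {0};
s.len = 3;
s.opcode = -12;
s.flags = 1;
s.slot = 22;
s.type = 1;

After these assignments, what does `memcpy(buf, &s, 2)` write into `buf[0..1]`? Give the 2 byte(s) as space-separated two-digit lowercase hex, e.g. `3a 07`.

a3 db

len:3 = 3 → 0x3 << 0 → word 0x0003
opcode:6 = -12 → 0x34 << 3 → word 0x01a3
flags:1 = 1 → 0x1 << 9 → word 0x03a3
slot:5 = 22 → 0x16 << 10 → word 0x5ba3
type:1 = 1 → 0x1 << 15 → word 0xdba3
word = 0xdba3 → little-endian bytes:
  [0]=0xa3  [1]=0xdb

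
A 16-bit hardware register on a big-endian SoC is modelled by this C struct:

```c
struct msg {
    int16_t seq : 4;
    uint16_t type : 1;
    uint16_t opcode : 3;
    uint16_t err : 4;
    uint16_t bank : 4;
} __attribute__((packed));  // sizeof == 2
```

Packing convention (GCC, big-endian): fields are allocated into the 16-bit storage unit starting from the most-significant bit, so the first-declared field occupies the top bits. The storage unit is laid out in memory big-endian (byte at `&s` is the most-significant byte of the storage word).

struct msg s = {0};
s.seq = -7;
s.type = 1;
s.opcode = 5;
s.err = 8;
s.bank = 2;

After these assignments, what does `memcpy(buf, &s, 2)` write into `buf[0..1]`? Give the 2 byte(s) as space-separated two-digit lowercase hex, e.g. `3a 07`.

9d 82

[12+:4] seq=-7 & 0xf = 0x9; word=0x9000
[11+:1] type=1 & 0x1 = 0x1; word=0x9800
[8+:3] opcode=5 & 0x7 = 0x5; word=0x9d00
[4+:4] err=8 & 0xf = 0x8; word=0x9d80
[0+:4] bank=2 & 0xf = 0x2; word=0x9d82
word = 0x9d82 → big-endian bytes:
  [0]=0x9d  [1]=0x82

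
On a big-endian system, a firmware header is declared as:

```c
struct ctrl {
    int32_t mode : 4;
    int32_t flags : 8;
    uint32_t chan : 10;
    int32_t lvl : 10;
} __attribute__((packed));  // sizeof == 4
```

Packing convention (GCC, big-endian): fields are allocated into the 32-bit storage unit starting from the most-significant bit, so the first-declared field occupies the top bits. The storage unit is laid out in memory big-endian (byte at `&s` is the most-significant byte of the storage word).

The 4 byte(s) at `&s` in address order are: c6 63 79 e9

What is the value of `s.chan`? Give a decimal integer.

222

[0]=0xc6 [1]=0x63 [2]=0x79 [3]=0xe9 (big-endian) → word 0xc66379e9
mode:4 @ bit 28 → (0xc66379e9>>28)&0xf = 0xc
flags:8 @ bit 20 → (0xc66379e9>>20)&0xff = 0x66
chan:10 @ bit 10 → (0xc66379e9>>10)&0x3ff = 0xde  ←
lvl:10 @ bit 0 → (0xc66379e9>>0)&0x3ff = 0x1e9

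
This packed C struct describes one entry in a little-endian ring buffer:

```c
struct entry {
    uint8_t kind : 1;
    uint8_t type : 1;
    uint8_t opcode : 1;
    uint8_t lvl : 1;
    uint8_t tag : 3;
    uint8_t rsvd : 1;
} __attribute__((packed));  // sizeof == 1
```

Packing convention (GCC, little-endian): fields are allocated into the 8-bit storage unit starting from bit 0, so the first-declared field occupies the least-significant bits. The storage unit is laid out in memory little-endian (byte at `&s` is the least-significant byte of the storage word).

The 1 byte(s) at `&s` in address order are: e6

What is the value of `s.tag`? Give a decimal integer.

6

[0]=0xe6 (little-endian) → word 0xe6
kind:1 @ bit 0 → (0xe6>>0)&0x1 = 0x0
type:1 @ bit 1 → (0xe6>>1)&0x1 = 0x1
opcode:1 @ bit 2 → (0xe6>>2)&0x1 = 0x1
lvl:1 @ bit 3 → (0xe6>>3)&0x1 = 0x0
tag:3 @ bit 4 → (0xe6>>4)&0x7 = 0x6  ←
rsvd:1 @ bit 7 → (0xe6>>7)&0x1 = 0x1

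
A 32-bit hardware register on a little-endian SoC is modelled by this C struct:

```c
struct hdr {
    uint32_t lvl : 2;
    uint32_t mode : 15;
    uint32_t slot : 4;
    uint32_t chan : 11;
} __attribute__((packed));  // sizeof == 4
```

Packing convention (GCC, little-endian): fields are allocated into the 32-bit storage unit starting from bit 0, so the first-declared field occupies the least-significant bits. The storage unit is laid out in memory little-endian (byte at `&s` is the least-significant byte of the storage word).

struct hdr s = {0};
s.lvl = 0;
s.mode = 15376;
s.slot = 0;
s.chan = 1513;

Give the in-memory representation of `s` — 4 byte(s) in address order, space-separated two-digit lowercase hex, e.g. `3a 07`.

[0+:2] lvl=0 & 0x3 = 0x0; word=0x00000000
[2+:15] mode=15376 & 0x7fff = 0x3c10; word=0x0000f040
[17+:4] slot=0 & 0xf = 0x0; word=0x0000f040
[21+:11] chan=1513 & 0x7ff = 0x5e9; word=0xbd20f040
word = 0xbd20f040 → little-endian bytes:
  [0]=0x40  [1]=0xf0  [2]=0x20  [3]=0xbd

40 f0 20 bd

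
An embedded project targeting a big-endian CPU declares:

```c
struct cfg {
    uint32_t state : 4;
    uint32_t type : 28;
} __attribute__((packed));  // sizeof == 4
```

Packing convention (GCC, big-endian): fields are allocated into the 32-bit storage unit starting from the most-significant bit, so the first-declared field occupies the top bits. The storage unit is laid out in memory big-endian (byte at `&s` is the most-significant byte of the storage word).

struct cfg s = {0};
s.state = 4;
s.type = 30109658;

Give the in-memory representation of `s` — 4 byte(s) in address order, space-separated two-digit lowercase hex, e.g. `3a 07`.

[28+:4] state=4 & 0xf = 0x4; word=0x40000000
[0+:28] type=30109658 & 0xfffffff = 0x1cb6fda; word=0x41cb6fda
word = 0x41cb6fda → big-endian bytes:
  [0]=0x41  [1]=0xcb  [2]=0x6f  [3]=0xda

41 cb 6f da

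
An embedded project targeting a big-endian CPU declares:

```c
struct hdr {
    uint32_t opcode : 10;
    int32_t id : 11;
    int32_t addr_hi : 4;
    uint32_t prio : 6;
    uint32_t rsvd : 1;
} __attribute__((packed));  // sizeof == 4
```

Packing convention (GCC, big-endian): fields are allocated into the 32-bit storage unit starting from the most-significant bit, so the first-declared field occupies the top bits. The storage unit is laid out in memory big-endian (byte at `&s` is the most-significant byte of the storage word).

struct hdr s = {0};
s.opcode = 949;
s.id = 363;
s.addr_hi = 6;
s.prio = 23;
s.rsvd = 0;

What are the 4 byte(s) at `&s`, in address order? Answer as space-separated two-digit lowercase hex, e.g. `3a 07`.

ed 4b 5b 2e

opcode:10 = 949 → 0x3b5 << 22 → word 0xed400000
id:11 = 363 → 0x16b << 11 → word 0xed4b5800
addr_hi:4 = 6 → 0x6 << 7 → word 0xed4b5b00
prio:6 = 23 → 0x17 << 1 → word 0xed4b5b2e
rsvd:1 = 0 → 0x0 << 0 → word 0xed4b5b2e
word = 0xed4b5b2e → big-endian bytes:
  [0]=0xed  [1]=0x4b  [2]=0x5b  [3]=0x2e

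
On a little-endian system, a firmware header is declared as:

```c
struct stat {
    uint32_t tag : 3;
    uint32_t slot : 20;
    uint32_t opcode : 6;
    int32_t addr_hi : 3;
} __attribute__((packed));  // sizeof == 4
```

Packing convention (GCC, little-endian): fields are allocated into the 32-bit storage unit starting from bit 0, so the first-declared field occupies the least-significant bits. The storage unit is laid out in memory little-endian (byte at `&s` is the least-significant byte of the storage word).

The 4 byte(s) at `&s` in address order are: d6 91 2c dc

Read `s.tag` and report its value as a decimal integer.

[0]=0xd6 [1]=0x91 [2]=0x2c [3]=0xdc (little-endian) → word 0xdc2c91d6
tag:3 @ bit 0 → (0xdc2c91d6>>0)&0x7 = 0x6  ←
slot:20 @ bit 3 → (0xdc2c91d6>>3)&0xfffff = 0x5923a
opcode:6 @ bit 23 → (0xdc2c91d6>>23)&0x3f = 0x38
addr_hi:3 @ bit 29 → (0xdc2c91d6>>29)&0x7 = 0x6

6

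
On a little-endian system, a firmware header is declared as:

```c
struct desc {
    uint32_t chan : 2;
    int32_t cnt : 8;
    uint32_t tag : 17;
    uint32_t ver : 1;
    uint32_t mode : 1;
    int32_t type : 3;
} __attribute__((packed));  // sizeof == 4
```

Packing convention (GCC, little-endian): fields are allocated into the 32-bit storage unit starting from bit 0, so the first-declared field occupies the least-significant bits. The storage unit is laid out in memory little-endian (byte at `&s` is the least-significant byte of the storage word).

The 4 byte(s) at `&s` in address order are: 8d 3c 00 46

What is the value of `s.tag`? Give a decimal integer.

[0]=0x8d [1]=0x3c [2]=0x00 [3]=0x46 (little-endian) → word 0x46003c8d
chan [0+:2] = (word>>0) & 0x3 = 1
cnt [2+:8] = (word>>2) & 0xff = 35
tag [10+:17] = (word>>10) & 0x1ffff = 98319  ←
ver [27+:1] = (word>>27) & 0x1 = 0
mode [28+:1] = (word>>28) & 0x1 = 0
type [29+:3] = (word>>29) & 0x7 = 2

98319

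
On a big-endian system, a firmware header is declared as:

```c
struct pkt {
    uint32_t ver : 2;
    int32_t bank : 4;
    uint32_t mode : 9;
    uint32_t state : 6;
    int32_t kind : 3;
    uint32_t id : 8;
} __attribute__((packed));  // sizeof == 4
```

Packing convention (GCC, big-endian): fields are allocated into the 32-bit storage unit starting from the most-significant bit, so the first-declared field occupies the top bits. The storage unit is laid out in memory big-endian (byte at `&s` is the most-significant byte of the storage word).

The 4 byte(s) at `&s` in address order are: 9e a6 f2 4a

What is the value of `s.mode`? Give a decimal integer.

[0]=0x9e [1]=0xa6 [2]=0xf2 [3]=0x4a (big-endian) → word 0x9ea6f24a
ver [30+:2] = (word>>30) & 0x3 = 2
bank [26+:4] = (word>>26) & 0xf = 7
mode [17+:9] = (word>>17) & 0x1ff = 339  ←
state [11+:6] = (word>>11) & 0x3f = 30
kind [8+:3] = (word>>8) & 0x7 = 2
id [0+:8] = (word>>0) & 0xff = 74

339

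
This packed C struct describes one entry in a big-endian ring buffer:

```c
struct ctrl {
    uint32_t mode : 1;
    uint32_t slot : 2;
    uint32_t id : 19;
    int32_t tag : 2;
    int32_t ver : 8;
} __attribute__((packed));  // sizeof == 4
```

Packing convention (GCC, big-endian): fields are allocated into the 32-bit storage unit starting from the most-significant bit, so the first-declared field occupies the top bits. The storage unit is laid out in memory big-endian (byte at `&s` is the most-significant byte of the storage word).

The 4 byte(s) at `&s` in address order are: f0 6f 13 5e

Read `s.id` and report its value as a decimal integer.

269252

[0]=0xf0 [1]=0x6f [2]=0x13 [3]=0x5e (big-endian) → word 0xf06f135e
mode:1 @ bit 31 → (0xf06f135e>>31)&0x1 = 0x1
slot:2 @ bit 29 → (0xf06f135e>>29)&0x3 = 0x3
id:19 @ bit 10 → (0xf06f135e>>10)&0x7ffff = 0x41bc4  ←
tag:2 @ bit 8 → (0xf06f135e>>8)&0x3 = 0x3
ver:8 @ bit 0 → (0xf06f135e>>0)&0xff = 0x5e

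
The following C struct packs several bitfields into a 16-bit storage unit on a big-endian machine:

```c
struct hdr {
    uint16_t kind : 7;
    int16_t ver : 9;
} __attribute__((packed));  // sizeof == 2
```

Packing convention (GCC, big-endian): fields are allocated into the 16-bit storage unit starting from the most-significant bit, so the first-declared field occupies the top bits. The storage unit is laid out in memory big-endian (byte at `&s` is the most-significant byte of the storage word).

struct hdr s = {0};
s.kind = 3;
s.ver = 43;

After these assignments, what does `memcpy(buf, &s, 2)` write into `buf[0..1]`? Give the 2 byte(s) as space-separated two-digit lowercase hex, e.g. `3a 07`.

kind (7b) val=3 bits=0x3 at bit 9: 0x0600
ver (9b) val=43 bits=0x2b at bit 0: 0x062b
word = 0x062b → big-endian bytes:
  [0]=0x06  [1]=0x2b

06 2b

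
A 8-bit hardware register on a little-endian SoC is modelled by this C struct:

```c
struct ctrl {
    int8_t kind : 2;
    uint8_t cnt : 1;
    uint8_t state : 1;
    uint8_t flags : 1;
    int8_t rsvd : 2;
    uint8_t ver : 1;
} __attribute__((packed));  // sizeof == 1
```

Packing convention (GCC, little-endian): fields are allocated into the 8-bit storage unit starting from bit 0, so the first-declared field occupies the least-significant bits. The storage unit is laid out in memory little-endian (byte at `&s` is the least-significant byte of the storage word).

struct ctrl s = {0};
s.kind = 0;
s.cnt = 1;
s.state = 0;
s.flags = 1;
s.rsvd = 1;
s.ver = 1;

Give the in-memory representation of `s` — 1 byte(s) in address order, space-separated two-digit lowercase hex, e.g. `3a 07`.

b4

kind:2 = 0 → 0x0 << 0 → word 0x00
cnt:1 = 1 → 0x1 << 2 → word 0x04
state:1 = 0 → 0x0 << 3 → word 0x04
flags:1 = 1 → 0x1 << 4 → word 0x14
rsvd:2 = 1 → 0x1 << 5 → word 0x34
ver:1 = 1 → 0x1 << 7 → word 0xb4
word = 0xb4 → little-endian bytes:
  [0]=0xb4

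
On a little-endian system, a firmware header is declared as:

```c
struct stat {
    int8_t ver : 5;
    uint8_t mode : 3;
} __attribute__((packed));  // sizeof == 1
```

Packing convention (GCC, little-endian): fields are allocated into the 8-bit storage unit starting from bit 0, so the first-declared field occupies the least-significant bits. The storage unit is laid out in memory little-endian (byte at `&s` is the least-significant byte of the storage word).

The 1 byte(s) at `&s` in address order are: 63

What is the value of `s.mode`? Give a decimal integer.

3

[0]=0x63 (little-endian) → word 0x63
ver:5 @ bit 0 → (0x63>>0)&0x1f = 0x3
mode:3 @ bit 5 → (0x63>>5)&0x7 = 0x3  ←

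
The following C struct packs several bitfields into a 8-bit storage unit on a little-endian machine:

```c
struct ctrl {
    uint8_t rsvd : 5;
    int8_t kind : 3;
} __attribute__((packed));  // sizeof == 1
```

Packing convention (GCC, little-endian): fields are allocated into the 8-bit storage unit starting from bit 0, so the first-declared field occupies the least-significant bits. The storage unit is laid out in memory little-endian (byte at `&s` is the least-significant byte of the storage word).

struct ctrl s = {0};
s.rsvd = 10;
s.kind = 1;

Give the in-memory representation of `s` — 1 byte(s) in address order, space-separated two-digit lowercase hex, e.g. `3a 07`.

2a

rsvd:5 = 10 → 0xa << 0 → word 0x0a
kind:3 = 1 → 0x1 << 5 → word 0x2a
word = 0x2a → little-endian bytes:
  [0]=0x2a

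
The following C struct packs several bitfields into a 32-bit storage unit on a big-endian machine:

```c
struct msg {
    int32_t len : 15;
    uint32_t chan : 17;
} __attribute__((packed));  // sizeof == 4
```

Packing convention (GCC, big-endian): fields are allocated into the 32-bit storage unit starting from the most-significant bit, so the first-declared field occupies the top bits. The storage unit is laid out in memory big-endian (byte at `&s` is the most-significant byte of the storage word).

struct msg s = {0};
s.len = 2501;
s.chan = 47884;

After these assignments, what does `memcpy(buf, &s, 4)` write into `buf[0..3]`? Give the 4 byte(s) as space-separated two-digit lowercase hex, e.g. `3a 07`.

len:15 = 2501 → 0x9c5 << 17 → word 0x138a0000
chan:17 = 47884 → 0xbb0c << 0 → word 0x138abb0c
word = 0x138abb0c → big-endian bytes:
  [0]=0x13  [1]=0x8a  [2]=0xbb  [3]=0x0c

13 8a bb 0c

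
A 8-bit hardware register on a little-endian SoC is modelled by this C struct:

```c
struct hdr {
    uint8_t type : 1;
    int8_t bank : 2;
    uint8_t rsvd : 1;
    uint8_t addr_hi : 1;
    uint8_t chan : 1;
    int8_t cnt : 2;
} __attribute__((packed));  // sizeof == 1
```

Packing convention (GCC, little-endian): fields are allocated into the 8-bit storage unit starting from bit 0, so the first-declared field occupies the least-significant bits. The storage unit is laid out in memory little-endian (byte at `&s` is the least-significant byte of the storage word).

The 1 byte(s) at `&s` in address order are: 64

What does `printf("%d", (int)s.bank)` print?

-2

[0]=0x64 (little-endian) → word 0x64
type [0+:1] = (word>>0) & 0x1 = 0
bank [1+:2] = (word>>1) & 0x3 = 2  ←
rsvd [3+:1] = (word>>3) & 0x1 = 0
addr_hi [4+:1] = (word>>4) & 0x1 = 0
chan [5+:1] = (word>>5) & 0x1 = 1
cnt [6+:2] = (word>>6) & 0x3 = 1
bank signed 2b, MSB=1: 2 - 4 = -2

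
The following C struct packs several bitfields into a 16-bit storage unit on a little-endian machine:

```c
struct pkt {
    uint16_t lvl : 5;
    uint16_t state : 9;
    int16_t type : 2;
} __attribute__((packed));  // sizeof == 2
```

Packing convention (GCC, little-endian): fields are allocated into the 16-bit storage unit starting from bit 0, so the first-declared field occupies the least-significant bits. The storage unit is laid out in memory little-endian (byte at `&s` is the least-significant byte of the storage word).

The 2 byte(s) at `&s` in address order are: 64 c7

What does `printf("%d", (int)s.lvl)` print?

4

[0]=0x64 [1]=0xc7 (little-endian) → word 0xc764
lvl [0+:5] = (word>>0) & 0x1f = 4  ←
state [5+:9] = (word>>5) & 0x1ff = 59
type [14+:2] = (word>>14) & 0x3 = 3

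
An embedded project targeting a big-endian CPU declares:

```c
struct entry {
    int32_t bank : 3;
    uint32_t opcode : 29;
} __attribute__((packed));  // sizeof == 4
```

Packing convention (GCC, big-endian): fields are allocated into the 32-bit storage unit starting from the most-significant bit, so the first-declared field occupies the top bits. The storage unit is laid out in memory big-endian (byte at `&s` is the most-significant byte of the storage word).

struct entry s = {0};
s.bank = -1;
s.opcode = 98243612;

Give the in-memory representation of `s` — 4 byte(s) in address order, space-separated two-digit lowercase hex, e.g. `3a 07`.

bank (3b) val=-1 bits=0x7 at bit 29: 0xe0000000
opcode (29b) val=98243612 bits=0x5db141c at bit 0: 0xe5db141c
word = 0xe5db141c → big-endian bytes:
  [0]=0xe5  [1]=0xdb  [2]=0x14  [3]=0x1c

e5 db 14 1c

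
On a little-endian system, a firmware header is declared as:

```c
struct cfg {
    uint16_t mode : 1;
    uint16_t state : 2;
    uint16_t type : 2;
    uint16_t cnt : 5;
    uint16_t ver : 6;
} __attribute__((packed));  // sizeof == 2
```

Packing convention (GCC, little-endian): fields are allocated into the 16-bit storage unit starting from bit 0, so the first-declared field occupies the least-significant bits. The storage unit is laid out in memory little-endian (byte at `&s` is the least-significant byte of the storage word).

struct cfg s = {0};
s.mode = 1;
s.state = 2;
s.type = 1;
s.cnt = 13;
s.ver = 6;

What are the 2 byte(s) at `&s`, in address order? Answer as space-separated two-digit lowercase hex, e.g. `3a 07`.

ad 19

mode (1b) val=1 bits=0x1 at bit 0: 0x0001
state (2b) val=2 bits=0x2 at bit 1: 0x0005
type (2b) val=1 bits=0x1 at bit 3: 0x000d
cnt (5b) val=13 bits=0xd at bit 5: 0x01ad
ver (6b) val=6 bits=0x6 at bit 10: 0x19ad
word = 0x19ad → little-endian bytes:
  [0]=0xad  [1]=0x19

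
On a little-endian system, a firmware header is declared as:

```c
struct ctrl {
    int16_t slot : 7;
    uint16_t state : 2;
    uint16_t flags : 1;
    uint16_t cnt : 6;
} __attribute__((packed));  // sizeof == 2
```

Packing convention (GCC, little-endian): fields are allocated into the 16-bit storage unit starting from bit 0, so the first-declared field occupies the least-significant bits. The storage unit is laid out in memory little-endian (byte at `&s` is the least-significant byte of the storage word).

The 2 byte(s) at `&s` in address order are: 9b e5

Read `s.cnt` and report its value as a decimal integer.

[0]=0x9b [1]=0xe5 (little-endian) → word 0xe59b
slot:7 @ bit 0 → (0xe59b>>0)&0x7f = 0x1b
state:2 @ bit 7 → (0xe59b>>7)&0x3 = 0x3
flags:1 @ bit 9 → (0xe59b>>9)&0x1 = 0x0
cnt:6 @ bit 10 → (0xe59b>>10)&0x3f = 0x39  ←

57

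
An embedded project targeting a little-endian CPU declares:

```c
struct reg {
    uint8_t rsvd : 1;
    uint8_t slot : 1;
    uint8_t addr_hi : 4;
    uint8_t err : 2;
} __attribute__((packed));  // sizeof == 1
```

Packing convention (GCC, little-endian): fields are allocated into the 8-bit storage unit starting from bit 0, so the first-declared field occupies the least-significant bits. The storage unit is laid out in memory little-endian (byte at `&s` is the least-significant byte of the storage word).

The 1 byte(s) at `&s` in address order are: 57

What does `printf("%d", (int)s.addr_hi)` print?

[0]=0x57 (little-endian) → word 0x57
rsvd [0+:1] = (word>>0) & 0x1 = 1
slot [1+:1] = (word>>1) & 0x1 = 1
addr_hi [2+:4] = (word>>2) & 0xf = 5  ←
err [6+:2] = (word>>6) & 0x3 = 1

5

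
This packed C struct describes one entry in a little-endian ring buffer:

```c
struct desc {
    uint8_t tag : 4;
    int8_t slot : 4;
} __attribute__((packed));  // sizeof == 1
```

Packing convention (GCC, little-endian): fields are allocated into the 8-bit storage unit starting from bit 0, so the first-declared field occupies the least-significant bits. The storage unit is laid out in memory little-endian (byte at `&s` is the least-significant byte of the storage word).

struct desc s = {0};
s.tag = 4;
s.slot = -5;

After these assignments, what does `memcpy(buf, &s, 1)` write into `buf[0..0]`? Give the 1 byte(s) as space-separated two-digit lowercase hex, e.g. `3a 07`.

b4

tag (4b) val=4 bits=0x4 at bit 0: 0x04
slot (4b) val=-5 bits=0xb at bit 4: 0xb4
word = 0xb4 → little-endian bytes:
  [0]=0xb4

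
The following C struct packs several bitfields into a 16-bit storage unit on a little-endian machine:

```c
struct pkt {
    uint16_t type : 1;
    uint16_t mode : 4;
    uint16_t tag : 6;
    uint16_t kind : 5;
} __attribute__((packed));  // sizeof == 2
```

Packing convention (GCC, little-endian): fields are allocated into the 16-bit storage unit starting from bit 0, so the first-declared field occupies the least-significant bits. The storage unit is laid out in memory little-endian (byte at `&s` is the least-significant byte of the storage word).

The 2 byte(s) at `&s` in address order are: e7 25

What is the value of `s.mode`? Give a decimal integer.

3

[0]=0xe7 [1]=0x25 (little-endian) → word 0x25e7
type [0+:1] = (word>>0) & 0x1 = 1
mode [1+:4] = (word>>1) & 0xf = 3  ←
tag [5+:6] = (word>>5) & 0x3f = 47
kind [11+:5] = (word>>11) & 0x1f = 4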